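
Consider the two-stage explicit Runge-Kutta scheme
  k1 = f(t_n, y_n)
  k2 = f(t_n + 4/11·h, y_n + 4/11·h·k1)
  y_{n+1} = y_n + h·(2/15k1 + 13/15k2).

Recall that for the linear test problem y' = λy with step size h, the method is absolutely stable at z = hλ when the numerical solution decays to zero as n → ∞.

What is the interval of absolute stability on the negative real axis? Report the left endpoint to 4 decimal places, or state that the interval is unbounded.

z∈(-3.1731,0).

With y'=λy (z=hλ):
  k1=λy_n ⇒ h·k1=z·y_n;  k2=λ(1+4/11z)y_n ⇒ h·k2=z(1+4/11z)y_n
  y_{n+1}/y_n = 1 + 2/15z + 13/15z(1+4/11z) = 1 + z + 52/165z²
  R(z) = 1 + z + 52/165z².

Find x<0 with |R(x)|<1.
x=-0.65: |R|=0.4832
R=1: x+52/165x²=0 ⇒ x=−165/52=-3.1731; min R=1−1/(4·52/165)=0.2067>−1
Confirm numerically:
  x=-2.823: |R|=0.68855 <1
  x=-2.160: |R|=0.31037 <1
  x=-1.878: |R|=0.23350 <1
  x=-1.272: |R|=0.23791 <1
  x=-3.757: |R|=1.69138 >1
  x=-3.634: |R|=1.52788 >1
  x=-3.422: |R|=1.26845 >1
So |R|<1 on (-3.1731, 0).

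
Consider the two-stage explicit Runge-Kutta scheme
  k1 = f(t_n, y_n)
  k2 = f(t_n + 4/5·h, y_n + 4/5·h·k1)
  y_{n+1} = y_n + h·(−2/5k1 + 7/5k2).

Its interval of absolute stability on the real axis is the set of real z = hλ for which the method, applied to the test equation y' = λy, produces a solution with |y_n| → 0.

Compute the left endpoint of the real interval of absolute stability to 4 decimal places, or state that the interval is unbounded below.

On y'=λy, z=hλ:
  k1=λy_n ⇒ h·k1=z·y_n;  k2=λ(1+4/5z)y_n ⇒ h·k2=z(1+4/5z)y_n
  y_{n+1}/y_n = 1 − 2/5z + 7/5z(1+4/5z) = 1 + z + 28/25z²
  Hence R(z) = 1 + z + 28/25z².

Boundary: |R(x)|=1, x<0.
x=-1.01: |R|=1.1325
R=1: x+28/25x²=0 ⇒ x=−25/28=-0.8929; min R=1−1/(4·28/25)=0.7768>−1
Confirm numerically:
  x=-0.797: |R|=0.91443 <1
  x=-0.748: |R|=0.87864 <1
  x=-0.664: |R|=0.82980 <1
  x=-0.426: |R|=0.77725 <1
  x=-1.385: |R|=1.76341 >1
  x=-1.244: |R|=1.48924 >1
  x=-0.981: |R|=1.09684 >1
Stable set (-0.8929, 0).

z* = -0.8929.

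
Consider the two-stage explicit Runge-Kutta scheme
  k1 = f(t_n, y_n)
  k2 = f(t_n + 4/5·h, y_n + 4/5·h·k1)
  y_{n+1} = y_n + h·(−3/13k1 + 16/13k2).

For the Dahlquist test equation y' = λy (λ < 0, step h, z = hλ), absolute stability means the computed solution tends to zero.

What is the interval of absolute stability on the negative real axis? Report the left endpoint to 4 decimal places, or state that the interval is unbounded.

(-1.0156, 0).

With y'=λy (z=hλ):
  k1=λy_n ⇒ h·k1=z·y_n;  k2=λ(1+4/5z)y_n ⇒ h·k2=z(1+4/5z)y_n
  y_{n+1}/y_n = 1 − 3/13z + 16/13z(1+4/5z) = 1 + z + 64/65z²
  Hence R(z) = 1 + z + 64/65z².

Solve |R(x)|<1 on ℝ⁻.
x=-1.26: |R|=1.3032
R=1: x+64/65x²=0 ⇒ x=−65/64=-1.0156; min R=1−1/(4·64/65)=0.7461>−1
Confirm numerically:
  x=-0.949: |R|=0.93775 <1
  x=-0.889: |R|=0.88916 <1
  x=-0.759: |R|=0.80822 <1
  x=-1.435: |R|=1.59254 >1
  x=-1.295: |R|=1.35622 >1
  x=-1.079: |R|=1.06733 >1
So |R|<1 on (-1.0156, 0).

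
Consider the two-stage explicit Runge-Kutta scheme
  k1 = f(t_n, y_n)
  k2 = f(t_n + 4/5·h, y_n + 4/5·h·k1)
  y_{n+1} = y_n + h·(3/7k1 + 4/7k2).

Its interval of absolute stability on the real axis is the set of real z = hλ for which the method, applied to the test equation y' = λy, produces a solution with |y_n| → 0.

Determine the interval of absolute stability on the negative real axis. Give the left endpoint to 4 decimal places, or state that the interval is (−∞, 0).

z∈(-2.1875,0).

With y'=λy (z=hλ):
  k1=λy_n ⇒ h·k1=z·y_n;  k2=λ(1+4/5z)y_n ⇒ h·k2=z(1+4/5z)y_n
  y_{n+1}/y_n = 1 + 3/7z + 4/7z(1+4/5z) = 1 + z + 16/35z²
  R(z) = 1 + z + 16/35z².

Need |R(x)|<1, x<0.
x=-0.74: |R|=0.5103
R=1: x+16/35x²=0 ⇒ x=−35/16=-2.1875; min R=1−1/(4·16/35)=0.4531>−1
Confirm numerically:
  x=-2.140: |R|=0.95353 <1
  x=-1.239: |R|=0.46277 <1
  x=-1.045: |R|=0.45421 <1
  x=-0.967: |R|=0.46047 <1
  x=-2.631: |R|=1.53342 >1
  x=-2.483: |R|=1.33542 >1
  x=-2.244: |R|=1.05796 >1
Stable set (-2.1875, 0).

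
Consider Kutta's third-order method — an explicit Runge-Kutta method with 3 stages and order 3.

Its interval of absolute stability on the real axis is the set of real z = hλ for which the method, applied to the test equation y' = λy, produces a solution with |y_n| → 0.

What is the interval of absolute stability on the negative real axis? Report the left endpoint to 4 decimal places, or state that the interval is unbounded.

Set f=λy, z=hλ:
  order 3, 3-stage ⇒ R(z)=1+z+z^2/2+z^3/6
  (e.g. R(-1.68)=-0.05907, |R|=0.05907)

Solve |R(x)|<1 on ℝ⁻.
x=-1.68: |R|=0.0591
|R(-2.7)|=1.3355 |R(-2.31)|=0.6963 |R(-0.86)|=0.4038
Bisect:
  x_lo=-2.9319 |R|=1.8344  x_hi=-0.3087 |R|=0.7341
  mid=-1.62029 |R|=0.01659 →hi
  mid=-2.27610 |R|=0.65106 →hi
  mid=-2.60401 |R|=1.15648 →lo
  mid=-2.44005 |R|=0.88442 →hi
  mid=-2.52203 |R|=1.01533 →lo
  mid=-2.48104 |R|=0.94863 →hi
  mid=-2.50154 |R|=0.98167 →hi
  mid=-2.51178 |R|=0.99842 →hi
  mid=-2.51691 |R|=1.00686 →lo
  ...
  [-2.51291,-2.51274] ⇒ x*=-2.5127
So |R|<1 on (-2.5127, 0).

(-2.5127, 0).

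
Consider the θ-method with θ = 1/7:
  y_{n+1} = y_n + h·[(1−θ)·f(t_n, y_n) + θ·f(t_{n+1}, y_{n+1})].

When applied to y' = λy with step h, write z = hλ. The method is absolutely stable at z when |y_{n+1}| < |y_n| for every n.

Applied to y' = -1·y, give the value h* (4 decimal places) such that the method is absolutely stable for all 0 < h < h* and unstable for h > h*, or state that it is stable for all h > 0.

Test eqn y'=λy, z=hλ:
  y_{n+1} = y_n + z·[6/7·y_n + 1/7·y_{n+1}] ⇒ (1 − 1/7z)y_{n+1} = (1 + 6/7z)y_n
  so R(z) = (1 + 6/7z)/(1 − 1/7z).

Find x<0 with |R(x)|<1.
x=-1.64: |R|=0.3287
R=−1: 1+6/7x = −1+1/7x ⇒ -5/7x=2 ⇒ x=2/(-5/7)=-2.8000
Confirm numerically:
  x=-2.779: |R|=0.98926 <1
  x=-2.744: |R|=0.97126 <1
  x=-2.067: |R|=0.59579 <1
  x=-1.261: |R|=0.06851 <1
  x=-3.191: |R|=1.19184 >1
  x=-2.911: |R|=1.05600 >1
  x=-2.887: |R|=1.04400 >1
Stable set (-2.8000, 0).

(-2.8000,0); λ=-1 ⇒ h* = (14/5)/1 = 2.8000.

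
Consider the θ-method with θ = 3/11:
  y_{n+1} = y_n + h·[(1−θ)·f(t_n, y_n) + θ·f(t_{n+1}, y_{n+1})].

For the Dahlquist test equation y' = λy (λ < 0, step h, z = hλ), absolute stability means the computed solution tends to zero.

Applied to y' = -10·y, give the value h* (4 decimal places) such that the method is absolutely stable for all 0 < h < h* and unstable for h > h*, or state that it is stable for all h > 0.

On y'=λy, z=hλ:
  y_{n+1} = y_n + z·[8/11·y_n + 3/11·y_{n+1}] ⇒ (1 − 3/11z)y_{n+1} = (1 + 8/11z)y_n
  R(z) = (1 + 8/11z)/(1 − 3/11z).

Find x<0 with |R(x)|<1.
x=-0.35: |R|=0.6805
R=−1: 1+8/11x = −1+3/11x ⇒ -5/11x=2 ⇒ x=2/(-5/11)=-4.4000
Confirm numerically:
  x=-4.060: |R|=0.92666 <1
  x=-4.055: |R|=0.92553 <1
  x=-4.012: |R|=0.91578 <1
  x=-2.349: |R|=0.43176 <1
  x=-4.859: |R|=1.08973 >1
  x=-4.741: |R|=1.06760 >1
Interval (-4.4000, 0).

(-4.4000,0); λ=-10 ⇒ h* = (22/5)/10 = 0.4400.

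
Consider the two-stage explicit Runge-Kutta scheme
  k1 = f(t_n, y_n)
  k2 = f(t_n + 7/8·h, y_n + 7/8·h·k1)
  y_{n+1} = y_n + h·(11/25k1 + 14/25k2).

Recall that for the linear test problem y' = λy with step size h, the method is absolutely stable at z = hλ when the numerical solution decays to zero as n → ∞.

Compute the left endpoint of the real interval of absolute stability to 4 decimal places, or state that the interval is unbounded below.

left endpoint -2.0408.

On y'=λy, z=hλ:
  k1=λy_n ⇒ h·k1=z·y_n;  k2=λ(1+7/8z)y_n ⇒ h·k2=z(1+7/8z)y_n
  y_{n+1}/y_n = 1 + 11/25z + 14/25z(1+7/8z) = 1 + z + 49/100z²
  so R(z) = 1 + z + 49/100z².

Need |R(x)|<1, x<0.
x=-0.31: |R|=0.7371
R=1: x+49/100x²=0 ⇒ x=−100/49=-2.0408; min R=1−1/(4·49/100)=0.4898>−1
Confirm numerically:
  x=-1.890: |R|=0.86033 <1
  x=-1.255: |R|=0.51676 <1
  x=-1.081: |R|=0.49159 <1
  x=-0.956: |R|=0.49183 <1
  x=-2.202: |R|=1.17391 >1
  x=-2.144: |R|=1.10840 >1
Interval (-2.0408, 0).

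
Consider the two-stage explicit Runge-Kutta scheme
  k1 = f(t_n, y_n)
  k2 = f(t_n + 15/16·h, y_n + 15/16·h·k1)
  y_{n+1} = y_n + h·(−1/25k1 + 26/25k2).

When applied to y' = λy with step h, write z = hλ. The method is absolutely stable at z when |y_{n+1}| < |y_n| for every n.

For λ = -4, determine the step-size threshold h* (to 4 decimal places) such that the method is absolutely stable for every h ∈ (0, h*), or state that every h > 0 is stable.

(-1.0256,0); λ=-4 ⇒ h* = (40/39)/4 = 0.2564.

Test eqn y'=λy, z=hλ:
  k1=λy_n ⇒ h·k1=z·y_n;  k2=λ(1+15/16z)y_n ⇒ h·k2=z(1+15/16z)y_n
  y_{n+1}/y_n = 1 − 1/25z + 26/25z(1+15/16z) = 1 + z + 39/40z²
  ⇒ R(z) = 1 + z + 39/40z².

Boundary: |R(x)|=1, x<0.
x=-1.7: |R|=2.1178
R=1: x+39/40x²=0 ⇒ x=−40/39=-1.0256; min R=1−1/(4·39/40)=0.7436>−1
Confirm numerically:
  x=-0.882: |R|=0.87648 <1
  x=-0.842: |R|=0.84924 <1
  x=-0.730: |R|=0.78958 <1
  x=-0.442: |R|=0.74848 <1
  x=-1.424: |R|=1.55308 >1
  x=-1.184: |R|=1.18281 >1
  x=-1.110: |R|=1.09130 >1
Stable set (-1.0256, 0).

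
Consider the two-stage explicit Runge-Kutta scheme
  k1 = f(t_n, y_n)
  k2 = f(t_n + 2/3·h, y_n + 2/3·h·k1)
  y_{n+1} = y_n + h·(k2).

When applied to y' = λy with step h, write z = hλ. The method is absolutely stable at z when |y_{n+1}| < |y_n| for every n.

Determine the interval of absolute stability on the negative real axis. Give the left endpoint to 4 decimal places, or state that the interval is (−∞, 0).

z∈(-1.5000,0).

With y'=λy (z=hλ):
  k1=λy_n ⇒ h·k1=z·y_n;  k2=λ(1+2/3z)y_n ⇒ h·k2=z(1+2/3z)y_n
  y_{n+1}/y_n = 1 + z(1+2/3z) = 1 + z + 2/3z²
  Hence R(z) = 1 + z + 2/3z².

Solve |R(x)|<1 on ℝ⁻.
x=-0.99: |R|=0.6634
R=1: x+2/3x²=0 ⇒ x=−3/2=-1.5000; min R=1−1/(4·2/3)=0.6250>−1
Confirm numerically:
  x=-1.125: |R|=0.71875 <1
  x=-0.645: |R|=0.63235 <1
  x=-0.618: |R|=0.63662 <1
  x=-2.054: |R|=1.75861 >1
  x=-1.698: |R|=1.22414 >1
  x=-1.537: |R|=1.03791 >1
Interval (-1.5000, 0).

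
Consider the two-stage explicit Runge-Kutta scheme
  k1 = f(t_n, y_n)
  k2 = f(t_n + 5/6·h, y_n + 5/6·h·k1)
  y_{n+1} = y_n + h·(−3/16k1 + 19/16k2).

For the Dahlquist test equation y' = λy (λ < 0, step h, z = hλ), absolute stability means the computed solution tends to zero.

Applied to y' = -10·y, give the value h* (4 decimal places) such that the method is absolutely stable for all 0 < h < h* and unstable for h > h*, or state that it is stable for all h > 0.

Set f=λy, z=hλ:
  k1=λy_n ⇒ h·k1=z·y_n;  k2=λ(1+5/6z)y_n ⇒ h·k2=z(1+5/6z)y_n
  y_{n+1}/y_n = 1 − 3/16z + 19/16z(1+5/6z) = 1 + z + 95/96z²
  so R(z) = 1 + z + 95/96z².

Boundary: |R(x)|=1, x<0.
x=-0.71: |R|=0.7888
R=1: x+95/96x²=0 ⇒ x=−96/95=-1.0105; min R=1−1/(4·95/96)=0.7474>−1
Confirm numerically:
  x=-0.973: |R|=0.96387 <1
  x=-0.770: |R|=0.81672 <1
  x=-0.710: |R|=0.78885 <1
  x=-1.431: |R|=1.59543 >1
  x=-1.211: |R|=1.24024 >1
Interval (-1.0105, 0).

(-1.0105,0); λ=-10 ⇒ h* = (96/95)/10 = 0.1011.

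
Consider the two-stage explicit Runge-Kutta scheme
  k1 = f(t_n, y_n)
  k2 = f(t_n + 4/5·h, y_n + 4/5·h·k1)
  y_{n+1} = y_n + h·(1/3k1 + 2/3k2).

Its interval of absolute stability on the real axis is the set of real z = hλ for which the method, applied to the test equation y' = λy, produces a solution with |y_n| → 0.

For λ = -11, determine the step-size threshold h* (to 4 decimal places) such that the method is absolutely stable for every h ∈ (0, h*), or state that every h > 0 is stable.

With y'=λy (z=hλ):
  k1=λy_n ⇒ h·k1=z·y_n;  k2=λ(1+4/5z)y_n ⇒ h·k2=z(1+4/5z)y_n
  y_{n+1}/y_n = 1 + 1/3z + 2/3z(1+4/5z) = 1 + z + 8/15z²
  ⇒ R(z) = 1 + z + 8/15z².

Need |R(x)|<1, x<0.
x=-0.39: |R|=0.6911
R=1: x+8/15x²=0 ⇒ x=−15/8=-1.8750; min R=1−1/(4·8/15)=0.5312>−1
Confirm numerically:
  x=-1.804: |R|=0.93169 <1
  x=-1.069: |R|=0.54047 <1
  x=-1.044: |R|=0.53730 <1
  x=-2.453: |R|=1.75618 >1
  x=-1.905: |R|=1.03048 >1
So |R|<1 on (-1.8750, 0).

(-1.8750,0); λ=-11 ⇒ h* = (15/8)/11 = 0.1705.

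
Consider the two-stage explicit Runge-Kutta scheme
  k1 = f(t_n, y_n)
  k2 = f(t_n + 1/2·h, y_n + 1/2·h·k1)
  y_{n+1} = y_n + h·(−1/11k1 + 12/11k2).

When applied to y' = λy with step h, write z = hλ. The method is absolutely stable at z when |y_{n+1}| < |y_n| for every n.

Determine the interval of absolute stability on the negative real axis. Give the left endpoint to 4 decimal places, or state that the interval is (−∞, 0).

With y'=λy (z=hλ):
  k1=λy_n ⇒ h·k1=z·y_n;  k2=λ(1+1/2z)y_n ⇒ h·k2=z(1+1/2z)y_n
  y_{n+1}/y_n = 1 − 1/11z + 12/11z(1+1/2z) = 1 + z + 6/11z²
  ⇒ R(z) = 1 + z + 6/11z².

Solve |R(x)|<1 on ℝ⁻.
x=-1.76: |R|=0.9296
R=1: x+6/11x²=0 ⇒ x=−11/6=-1.8333; min R=1−1/(4·6/11)=0.5417>−1
Confirm numerically:
  x=-1.626: |R|=0.81611 <1
  x=-1.288: |R|=0.61688 <1
  x=-1.123: |R|=0.56489 <1
  x=-0.791: |R|=0.55028 <1
  x=-2.398: |R|=1.73858 >1
  x=-2.226: |R|=1.47677 >1
Interval (-1.8333, 0).

(-1.8333, 0).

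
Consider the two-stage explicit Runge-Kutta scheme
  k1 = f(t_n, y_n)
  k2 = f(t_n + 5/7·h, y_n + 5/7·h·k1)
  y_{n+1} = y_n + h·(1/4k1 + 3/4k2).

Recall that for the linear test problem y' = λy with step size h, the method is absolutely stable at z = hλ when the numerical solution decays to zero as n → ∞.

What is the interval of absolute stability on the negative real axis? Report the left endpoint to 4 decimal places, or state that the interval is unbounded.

Set f=λy, z=hλ:
  k1=λy_n ⇒ h·k1=z·y_n;  k2=λ(1+5/7z)y_n ⇒ h·k2=z(1+5/7z)y_n
  y_{n+1}/y_n = 1 + 1/4z + 3/4z(1+5/7z) = 1 + z + 15/28z²
  so R(z) = 1 + z + 15/28z².

Boundary: |R(x)|=1, x<0.
x=-1.1: |R|=0.5482
R=1: x+15/28x²=0 ⇒ x=−28/15=-1.8667; min R=1−1/(4·15/28)=0.5333>−1
Confirm numerically:
  x=-1.830: |R|=0.96405 <1
  x=-1.666: |R|=0.82090 <1
  x=-1.533: |R|=0.72598 <1
  x=-2.356: |R|=1.61761 >1
  x=-2.268: |R|=1.48762 >1
Interval (-1.8667, 0).

(-1.8667, 0).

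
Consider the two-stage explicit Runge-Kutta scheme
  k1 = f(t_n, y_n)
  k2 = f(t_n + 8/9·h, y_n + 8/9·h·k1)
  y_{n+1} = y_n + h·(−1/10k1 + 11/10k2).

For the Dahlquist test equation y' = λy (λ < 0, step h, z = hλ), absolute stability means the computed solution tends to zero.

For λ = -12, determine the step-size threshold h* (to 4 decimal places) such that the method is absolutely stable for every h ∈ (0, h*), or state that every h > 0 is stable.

With y'=λy (z=hλ):
  k1=λy_n ⇒ h·k1=z·y_n;  k2=λ(1+8/9z)y_n ⇒ h·k2=z(1+8/9z)y_n
  y_{n+1}/y_n = 1 − 1/10z + 11/10z(1+8/9z) = 1 + z + 44/45z²
  Hence R(z) = 1 + z + 44/45z².

Need |R(x)|<1, x<0.
x=-0.99: |R|=0.9683
R=1: x+44/45x²=0 ⇒ x=−45/44=-1.0227; min R=1−1/(4·44/45)=0.7443>−1
Confirm numerically:
  x=-0.978: |R|=0.95723 <1
  x=-0.970: |R|=0.94999 <1
  x=-0.506: |R|=0.74435 <1
  x=-0.486: |R|=0.74495 <1
  x=-1.583: |R|=1.86720 >1
  x=-1.172: |R|=1.17106 >1
So |R|<1 on (-1.0227, 0).

(-1.0227,0); λ=-12 ⇒ h* = (45/44)/12 = 0.0852.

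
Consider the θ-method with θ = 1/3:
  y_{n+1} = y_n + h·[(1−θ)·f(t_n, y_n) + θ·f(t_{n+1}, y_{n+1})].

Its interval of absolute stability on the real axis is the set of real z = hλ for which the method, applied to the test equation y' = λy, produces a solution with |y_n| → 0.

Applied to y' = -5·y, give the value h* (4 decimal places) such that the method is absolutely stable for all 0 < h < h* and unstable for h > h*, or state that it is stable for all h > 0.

(-6.0000,0); λ=-5 ⇒ h* = (6)/5 = 1.2000.

Test eqn y'=λy, z=hλ:
  y_{n+1} = y_n + z·[2/3·y_n + 1/3·y_{n+1}] ⇒ (1 − 1/3z)y_{n+1} = (1 + 2/3z)y_n
  R(z) = (1 + 2/3z)/(1 − 1/3z).

Need |R(x)|<1, x<0.
x=-1.7: |R|=0.0851
R=−1: 1+2/3x = −1+1/3x ⇒ -1/3x=2 ⇒ x=2/(-1/3)=-6.0000
Confirm numerically:
  x=-5.476: |R|=0.93818 <1
  x=-4.787: |R|=0.84423 <1
  x=-3.041: |R|=0.51018 <1
  x=-2.506: |R|=0.36542 <1
  x=-6.430: |R|=1.04560 >1
  x=-6.114: |R|=1.01251 >1
Interval (-6.0000, 0).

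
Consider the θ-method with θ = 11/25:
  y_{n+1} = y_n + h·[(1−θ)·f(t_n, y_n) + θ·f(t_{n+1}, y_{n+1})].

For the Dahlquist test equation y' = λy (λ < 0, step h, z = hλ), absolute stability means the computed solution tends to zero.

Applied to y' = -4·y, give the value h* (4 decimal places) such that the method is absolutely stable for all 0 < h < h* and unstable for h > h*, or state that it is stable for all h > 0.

(-16.6667,0); λ=-4 ⇒ h* = (50/3)/4 = 4.1667.

Test eqn y'=λy, z=hλ:
  y_{n+1} = y_n + z·[14/25·y_n + 11/25·y_{n+1}] ⇒ (1 − 11/25z)y_{n+1} = (1 + 14/25z)y_n
  ⇒ R(z) = (1 + 14/25z)/(1 − 11/25z).

Solve |R(x)|<1 on ℝ⁻.
x=-1.63: |R|=0.0508
R=−1: 1+14/25x = −1+11/25x ⇒ -3/25x=2 ⇒ x=2/(-3/25)=-16.6667
Confirm numerically:
  x=-16.413: |R|=0.99630 <1
  x=-15.722: |R|=0.98568 <1
  x=-15.200: |R|=0.97711 <1
  x=-17.017: |R|=1.00495 >1
  x=-16.881: |R|=1.00305 >1
Interval (-16.6667, 0).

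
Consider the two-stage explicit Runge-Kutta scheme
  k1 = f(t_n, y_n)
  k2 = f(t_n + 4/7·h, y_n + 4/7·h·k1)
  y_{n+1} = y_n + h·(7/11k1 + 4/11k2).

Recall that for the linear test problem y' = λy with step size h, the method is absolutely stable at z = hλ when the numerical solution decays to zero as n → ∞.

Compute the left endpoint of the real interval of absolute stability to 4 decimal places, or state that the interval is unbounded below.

With y'=λy (z=hλ):
  k1=λy_n ⇒ h·k1=z·y_n;  k2=λ(1+4/7z)y_n ⇒ h·k2=z(1+4/7z)y_n
  y_{n+1}/y_n = 1 + 7/11z + 4/11z(1+4/7z) = 1 + z + 16/77z²
  R(z) = 1 + z + 16/77z².

Solve |R(x)|<1 on ℝ⁻.
x=-0.47: |R|=0.5759
R=1: x+16/77x²=0 ⇒ x=−77/16=-4.8125; min R=1−1/(4·16/77)=-0.2031>−1
Confirm numerically:
  x=-4.401: |R|=0.62369 <1
  x=-3.298: |R|=0.03788 <1
  x=-2.672: |R|=0.18845 <1
  x=-2.149: |R|=0.18937 <1
  x=-5.300: |R|=1.53688 >1
  x=-4.919: |R|=1.10886 >1
Interval (-4.8125, 0).

z* = -4.8125.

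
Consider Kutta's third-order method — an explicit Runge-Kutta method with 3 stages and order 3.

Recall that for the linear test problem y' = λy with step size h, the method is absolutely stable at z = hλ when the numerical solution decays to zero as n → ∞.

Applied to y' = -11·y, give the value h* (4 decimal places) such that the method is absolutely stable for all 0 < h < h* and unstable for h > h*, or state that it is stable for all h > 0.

Test eqn y'=λy, z=hλ:
  order 3, 3-stage ⇒ R(z)=1+z+z^2/2+z^3/6
  (e.g. R(-1.51)=0.05622, |R|=0.05622)

Boundary: |R(x)|=1, x<0.
x=-1.51: |R|=0.0562
|R(-1.1)|=0.2832 |R(-0.89)|=0.3886 |R(-0.82)|=0.4243
Bisect:
  x_lo=-3.0590 |R|=2.1510  x_hi=-0.2339 |R|=0.7913
  mid=-1.64645 |R|=0.03491 →hi
  mid=-2.35272 |R|=0.75558 →hi
  mid=-2.70586 |R|=1.34693 →lo
  mid=-2.52929 |R|=1.02742 →lo
  mid=-2.44101 |R|=0.88588 →hi
  mid=-2.48515 |R|=0.95520 →hi
  mid=-2.50722 |R|=0.99094 →hi
  mid=-2.51826 |R|=1.00909 →lo
  ...
  [-2.51291,-2.51274] ⇒ x*=-2.5127
Stable set (-2.5127, 0).

(-2.5127,0); λ=-11 ⇒ h* = 0.2284.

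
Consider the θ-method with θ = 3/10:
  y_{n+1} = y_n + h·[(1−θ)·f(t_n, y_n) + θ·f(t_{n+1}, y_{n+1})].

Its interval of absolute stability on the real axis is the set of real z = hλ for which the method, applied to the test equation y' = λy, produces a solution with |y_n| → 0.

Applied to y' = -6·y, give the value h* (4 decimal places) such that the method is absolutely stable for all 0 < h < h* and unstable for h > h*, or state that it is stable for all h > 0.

(-5.0000,0); λ=-6 ⇒ h* = (5)/6 = 0.8333.

Test eqn y'=λy, z=hλ:
  y_{n+1} = y_n + z·[7/10·y_n + 3/10·y_{n+1}] ⇒ (1 − 3/10z)y_{n+1} = (1 + 7/10z)y_n
  R(z) = (1 + 7/10z)/(1 − 3/10z).

Need |R(x)|<1, x<0.
x=-1.25: |R|=0.0909
R=−1: 1+7/10x = −1+3/10x ⇒ -2/5x=2 ⇒ x=2/(-2/5)=-5.0000
Confirm numerically:
  x=-4.230: |R|=0.86426 <1
  x=-3.454: |R|=0.69630 <1
  x=-2.623: |R|=0.46791 <1
  x=-2.622: |R|=0.46759 <1
  x=-5.480: |R|=1.07262 >1
  x=-5.392: |R|=1.05990 >1
  x=-5.171: |R|=1.02681 >1
Stable set (-5.0000, 0).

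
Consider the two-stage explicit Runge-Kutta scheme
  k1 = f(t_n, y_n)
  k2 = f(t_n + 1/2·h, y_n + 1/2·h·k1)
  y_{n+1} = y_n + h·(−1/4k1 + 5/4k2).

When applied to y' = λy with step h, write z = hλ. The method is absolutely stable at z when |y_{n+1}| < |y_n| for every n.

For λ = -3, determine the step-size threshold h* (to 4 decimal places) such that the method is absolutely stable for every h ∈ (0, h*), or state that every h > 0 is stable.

On y'=λy, z=hλ:
  k1=λy_n ⇒ h·k1=z·y_n;  k2=λ(1+1/2z)y_n ⇒ h·k2=z(1+1/2z)y_n
  y_{n+1}/y_n = 1 − 1/4z + 5/4z(1+1/2z) = 1 + z + 5/8z²
  so R(z) = 1 + z + 5/8z².

Boundary: |R(x)|=1, x<0.
x=-1.78: |R|=1.2003
R=1: x+5/8x²=0 ⇒ x=−8/5=-1.6000; min R=1−1/(4·5/8)=0.6000>−1
Confirm numerically:
  x=-1.341: |R|=0.78293 <1
  x=-1.055: |R|=0.64064 <1
  x=-0.757: |R|=0.60116 <1
  x=-2.037: |R|=1.55636 >1
  x=-1.918: |R|=1.38120 >1
  x=-1.750: |R|=1.16406 >1
Interval (-1.6000, 0).

(-1.6000,0); λ=-3 ⇒ h* = (8/5)/3 = 0.5333.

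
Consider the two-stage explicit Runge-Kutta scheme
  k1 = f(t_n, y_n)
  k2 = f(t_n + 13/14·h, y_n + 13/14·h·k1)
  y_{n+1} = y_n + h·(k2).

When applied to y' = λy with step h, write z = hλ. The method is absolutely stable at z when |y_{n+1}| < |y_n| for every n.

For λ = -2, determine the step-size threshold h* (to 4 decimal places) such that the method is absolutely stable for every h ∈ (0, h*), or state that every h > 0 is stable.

(-1.0769,0); λ=-2 ⇒ h* = (14/13)/2 = 0.5385.

On y'=λy, z=hλ:
  k1=λy_n ⇒ h·k1=z·y_n;  k2=λ(1+13/14z)y_n ⇒ h·k2=z(1+13/14z)y_n
  y_{n+1}/y_n = 1 + z(1+13/14z) = 1 + z + 13/14z²
  R(z) = 1 + z + 13/14z².

Boundary: |R(x)|=1, x<0.
x=-0.86: |R|=0.8268
R=1: x+13/14x²=0 ⇒ x=−14/13=-1.0769; min R=1−1/(4·13/14)=0.7308>−1
Confirm numerically:
  x=-0.824: |R|=0.80648 <1
  x=-0.745: |R|=0.77038 <1
  x=-0.743: |R|=0.76962 <1
  x=-1.605: |R|=1.78702 >1
  x=-1.273: |R|=1.23178 >1
Stable set (-1.0769, 0).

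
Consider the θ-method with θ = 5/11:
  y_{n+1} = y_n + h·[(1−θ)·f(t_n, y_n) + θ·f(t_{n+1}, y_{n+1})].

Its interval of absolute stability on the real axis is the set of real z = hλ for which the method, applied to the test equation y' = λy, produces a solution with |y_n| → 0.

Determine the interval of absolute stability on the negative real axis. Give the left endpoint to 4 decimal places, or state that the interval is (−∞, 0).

With y'=λy (z=hλ):
  y_{n+1} = y_n + z·[6/11·y_n + 5/11·y_{n+1}] ⇒ (1 − 5/11z)y_{n+1} = (1 + 6/11z)y_n
  so R(z) = (1 + 6/11z)/(1 − 5/11z).

Need |R(x)|<1, x<0.
x=-0.72: |R|=0.4575
R=−1: 1+6/11x = −1+5/11x ⇒ -1/11x=2 ⇒ x=2/(-1/11)=-22.0000
Confirm numerically:
  x=-13.552: |R|=0.89274 <1
  x=-10.209: |R|=0.80996 <1
  x=-9.878: |R|=0.79927 <1
  x=-22.472: |R|=1.00383 >1
  x=-22.290: |R|=1.00237 >1
Stable set (-22.0000, 0).

(-22.0000, 0).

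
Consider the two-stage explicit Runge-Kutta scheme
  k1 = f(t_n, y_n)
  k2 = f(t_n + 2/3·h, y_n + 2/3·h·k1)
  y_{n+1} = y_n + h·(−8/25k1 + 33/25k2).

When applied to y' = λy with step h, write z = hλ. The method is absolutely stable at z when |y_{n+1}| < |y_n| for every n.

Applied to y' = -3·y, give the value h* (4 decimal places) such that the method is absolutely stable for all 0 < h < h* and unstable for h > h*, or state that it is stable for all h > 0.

(-1.1364,0); λ=-3 ⇒ h* = (25/22)/3 = 0.3788.

With y'=λy (z=hλ):
  k1=λy_n ⇒ h·k1=z·y_n;  k2=λ(1+2/3z)y_n ⇒ h·k2=z(1+2/3z)y_n
  y_{n+1}/y_n = 1 − 8/25z + 33/25z(1+2/3z) = 1 + z + 22/25z²
  ⇒ R(z) = 1 + z + 22/25z².

Find x<0 with |R(x)|<1.
x=-0.81: |R|=0.7674
R=1: x+22/25x²=0 ⇒ x=−25/22=-1.1364; min R=1−1/(4·22/25)=0.7159>−1
Confirm numerically:
  x=-0.936: |R|=0.83496 <1
  x=-0.767: |R|=0.75069 <1
  x=-0.567: |R|=0.71591 <1
  x=-0.492: |R|=0.72102 <1
  x=-1.710: |R|=1.86321 >1
  x=-1.316: |R|=1.20803 >1
Interval (-1.1364, 0).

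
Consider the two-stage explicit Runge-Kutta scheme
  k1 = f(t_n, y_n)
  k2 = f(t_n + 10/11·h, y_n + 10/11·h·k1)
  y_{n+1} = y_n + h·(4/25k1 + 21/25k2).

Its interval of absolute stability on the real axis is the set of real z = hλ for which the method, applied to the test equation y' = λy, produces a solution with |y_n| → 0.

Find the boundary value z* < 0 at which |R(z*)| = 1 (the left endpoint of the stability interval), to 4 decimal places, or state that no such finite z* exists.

z* = -1.3095.

With y'=λy (z=hλ):
  k1=λy_n ⇒ h·k1=z·y_n;  k2=λ(1+10/11z)y_n ⇒ h·k2=z(1+10/11z)y_n
  y_{n+1}/y_n = 1 + 4/25z + 21/25z(1+10/11z) = 1 + z + 42/55z²
  ⇒ R(z) = 1 + z + 42/55z².

Need |R(x)|<1, x<0.
x=-0.43: |R|=0.7112
R=1: x+42/55x²=0 ⇒ x=−55/42=-1.3095; min R=1−1/(4·42/55)=0.6726>−1
Confirm numerically:
  x=-1.275: |R|=0.96639 <1
  x=-0.846: |R|=0.70055 <1
  x=-0.787: |R|=0.68597 <1
  x=-0.640: |R|=0.67279 <1
  x=-1.907: |R|=1.87008 >1
  x=-1.605: |R|=1.36215 >1
  x=-1.440: |R|=1.14348 >1
Stable set (-1.3095, 0).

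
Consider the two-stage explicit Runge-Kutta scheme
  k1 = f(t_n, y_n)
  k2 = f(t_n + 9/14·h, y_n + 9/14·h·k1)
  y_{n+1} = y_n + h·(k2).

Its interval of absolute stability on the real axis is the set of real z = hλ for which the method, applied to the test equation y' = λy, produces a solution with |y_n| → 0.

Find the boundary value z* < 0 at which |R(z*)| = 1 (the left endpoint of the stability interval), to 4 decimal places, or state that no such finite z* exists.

On y'=λy, z=hλ:
  k1=λy_n ⇒ h·k1=z·y_n;  k2=λ(1+9/14z)y_n ⇒ h·k2=z(1+9/14z)y_n
  y_{n+1}/y_n = 1 + z(1+9/14z) = 1 + z + 9/14z²
  R(z) = 1 + z + 9/14z².

Need |R(x)|<1, x<0.
x=-1.61: |R|=1.0564
R=1: x+9/14x²=0 ⇒ x=−14/9=-1.5556; min R=1−1/(4·9/14)=0.6111>−1
Confirm numerically:
  x=-1.097: |R|=0.67662 <1
  x=-1.077: |R|=0.66867 <1
  x=-0.689: |R|=0.61618 <1
  x=-1.882: |R|=1.39495 >1
  x=-1.837: |R|=1.33237 >1
Stable set (-1.5556, 0).

z* = -1.5556.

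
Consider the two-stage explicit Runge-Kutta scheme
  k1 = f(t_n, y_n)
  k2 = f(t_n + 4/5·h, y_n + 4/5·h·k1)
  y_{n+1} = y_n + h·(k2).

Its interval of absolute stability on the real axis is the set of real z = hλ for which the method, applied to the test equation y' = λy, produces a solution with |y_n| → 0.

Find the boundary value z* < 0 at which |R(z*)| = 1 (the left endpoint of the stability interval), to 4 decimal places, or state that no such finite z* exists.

With y'=λy (z=hλ):
  k1=λy_n ⇒ h·k1=z·y_n;  k2=λ(1+4/5z)y_n ⇒ h·k2=z(1+4/5z)y_n
  y_{n+1}/y_n = 1 + z(1+4/5z) = 1 + z + 4/5z²
  R(z) = 1 + z + 4/5z².

Solve |R(x)|<1 on ℝ⁻.
x=-1.24: |R|=0.9901
R=1: x+4/5x²=0 ⇒ x=−5/4=-1.2500; min R=1−1/(4·4/5)=0.6875>−1
Confirm numerically:
  x=-0.991: |R|=0.79466 <1
  x=-0.957: |R|=0.77568 <1
  x=-0.683: |R|=0.69019 <1
  x=-0.593: |R|=0.68832 <1
  x=-1.478: |R|=1.26959 >1
  x=-1.396: |R|=1.16305 >1
So |R|<1 on (-1.2500, 0).

z* = -1.2500.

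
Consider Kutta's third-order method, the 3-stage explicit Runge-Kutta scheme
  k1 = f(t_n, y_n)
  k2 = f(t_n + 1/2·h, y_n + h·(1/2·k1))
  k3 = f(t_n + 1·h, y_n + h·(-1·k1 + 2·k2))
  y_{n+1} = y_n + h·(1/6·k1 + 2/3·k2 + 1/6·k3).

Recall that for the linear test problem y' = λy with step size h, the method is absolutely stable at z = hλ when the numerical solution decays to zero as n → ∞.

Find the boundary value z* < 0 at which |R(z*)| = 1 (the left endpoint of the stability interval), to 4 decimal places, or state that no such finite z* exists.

With y'=λy (z=hλ):
  order 3, 3-stage ⇒ R(z)=1+z+z^2/2+z^3/6
  (e.g. R(-0.5)=0.60417, |R|=0.60417)

Solve |R(x)|<1 on ℝ⁻.
x=-0.5: |R|=0.6042
|R(-2.29)|=0.6694 |R(-1.68)|=0.0591 |R(-0.51)|=0.5979
Bisect:
  x_lo=-2.8340 |R|=1.6118  x_hi=-0.3727 |R|=0.6881
  mid=-1.60333 |R|=0.00494 →hi
  mid=-2.21867 |R|=0.57765 →hi
  mid=-2.52633 |R|=1.02248 →lo
  mid=-2.37250 |R|=0.78383 →hi
  mid=-2.44942 |R|=0.89887 →hi
  mid=-2.48787 |R|=0.95957 →hi
  mid=-2.50710 |R|=0.99075 →hi
  mid=-2.51672 |R|=1.00654 →lo
  ...
  [-2.51281,-2.51266] ⇒ x*=-2.5127
Interval (-2.5127, 0).

left endpoint -2.5127.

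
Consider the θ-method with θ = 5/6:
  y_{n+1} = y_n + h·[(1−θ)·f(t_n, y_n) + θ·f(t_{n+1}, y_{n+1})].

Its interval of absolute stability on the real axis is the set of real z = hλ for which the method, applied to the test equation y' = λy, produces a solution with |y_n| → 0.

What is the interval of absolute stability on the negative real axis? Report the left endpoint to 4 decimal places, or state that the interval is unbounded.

Test eqn y'=λy, z=hλ:
  y_{n+1} = y_n + z·[1/6·y_n + 5/6·y_{n+1}] ⇒ (1 − 5/6z)y_{n+1} = (1 + 1/6z)y_n
  ⇒ R(z) = (1 + 1/6z)/(1 − 5/6z).

Find x<0 with |R(x)|<1.
x=-0.81: |R|=0.5164
x=-2: |R|=0.2500
x=-10: |R|=0.0714
x=-100: |R|=0.1858
θ=5/6≥1/2 ⇒ |1+1/6x|<|1−5/6x| ∀x<0 ⇒ stable on all of ℝ⁻.

(−∞, 0) — no finite endpoint.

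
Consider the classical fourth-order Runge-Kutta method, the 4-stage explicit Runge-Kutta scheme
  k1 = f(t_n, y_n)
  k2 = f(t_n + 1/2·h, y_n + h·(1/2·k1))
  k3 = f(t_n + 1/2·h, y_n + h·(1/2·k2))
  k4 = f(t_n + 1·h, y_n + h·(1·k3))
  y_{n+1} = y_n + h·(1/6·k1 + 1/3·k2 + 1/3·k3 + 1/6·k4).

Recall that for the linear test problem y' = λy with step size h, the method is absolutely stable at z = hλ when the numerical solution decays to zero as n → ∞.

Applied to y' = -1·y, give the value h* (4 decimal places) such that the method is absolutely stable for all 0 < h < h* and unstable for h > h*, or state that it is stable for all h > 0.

With y'=λy (z=hλ):
  order 4, 4-stage ⇒ R(z)=1+z+z^2/2+z^3/6+z^4/24
  (e.g. R(-0.32)=0.72618, |R|=0.72618)

Find x<0 with |R(x)|<1.
x=-0.32: |R|=0.7262
|R(-3.04)|=1.4570 |R(-2.75)|=0.9481 |R(-2.06)|=0.3552
Bisect:
  x_lo=-3.1494 |R|=1.7027  x_hi=-0.1822 |R|=0.8334
  mid=-1.66579 |R|=0.27208 →hi
  mid=-2.40757 |R|=0.56468 →hi
  mid=-2.77846 |R|=0.98975 →hi
  mid=-2.96391 |R|=1.30443 →lo
  mid=-2.87118 |R|=1.13741 →lo
  mid=-2.82482 |R|=1.06125 →lo
  mid=-2.80164 |R|=1.02493 →lo
  mid=-2.79005 |R|=1.00720 →lo
  ...
  [-2.78534,-2.78516] ⇒ x*=-2.7853
So |R|<1 on (-2.7853, 0).

(-2.7853,0); λ=-1 ⇒ h* = 2.7853.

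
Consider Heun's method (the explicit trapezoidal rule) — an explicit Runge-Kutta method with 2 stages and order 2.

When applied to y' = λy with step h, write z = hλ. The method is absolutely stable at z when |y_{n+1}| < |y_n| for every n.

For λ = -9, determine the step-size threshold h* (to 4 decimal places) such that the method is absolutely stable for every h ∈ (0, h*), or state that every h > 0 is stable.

(-2.0000,0); λ=-9 ⇒ h* = 0.2222.

Set f=λy, z=hλ:
  order 2, 2-stage ⇒ R(z)=1+z+z^2/2
  (e.g. R(-0.67)=0.55445, |R|=0.55445)

Need |R(x)|<1, x<0.
x=-0.67: |R|=0.5544
|R(-2.02)|=1.0202 |R(-1.97)|=0.9704 |R(-1.42)|=0.5882
Bisect:
  x_lo=-2.5015 |R|=1.6272  x_hi=-0.1177 |R|=0.8893
  mid=-1.30956 |R|=0.54791 →hi
  mid=-1.90551 |R|=0.90998 →hi
  mid=-2.20349 |R|=1.22419 →lo
  mid=-2.05450 |R|=1.05598 →lo
  mid=-1.98001 |R|=0.98021 →hi
  mid=-2.01725 |R|=1.01740 →lo
  mid=-1.99863 |R|=0.99863 →hi
  mid=-2.00794 |R|=1.00797 →lo
  mid=-2.00329 |R|=1.00329 →lo
  mid=-2.00096 |R|=1.00096 →lo
  ...
  [-2.00008,-1.99994] ⇒ x*=-2.0000
Stable set (-2.0000, 0).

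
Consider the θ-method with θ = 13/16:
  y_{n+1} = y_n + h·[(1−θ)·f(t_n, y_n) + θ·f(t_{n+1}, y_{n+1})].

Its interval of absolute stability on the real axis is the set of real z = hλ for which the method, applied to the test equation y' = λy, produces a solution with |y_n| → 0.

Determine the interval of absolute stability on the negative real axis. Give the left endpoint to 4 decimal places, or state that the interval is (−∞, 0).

interval (−∞, 0).

With y'=λy (z=hλ):
  y_{n+1} = y_n + z·[3/16·y_n + 13/16·y_{n+1}] ⇒ (1 − 13/16z)y_{n+1} = (1 + 3/16z)y_n
  R(z) = (1 + 3/16z)/(1 − 13/16z).

Find x<0 with |R(x)|<1.
x=-0.37: |R|=0.7155
x=-2: |R|=0.2381
x=-10: |R|=0.0959
x=-100: |R|=0.2158
θ=13/16≥1/2 ⇒ |1+3/16x|<|1−13/16x| ∀x<0 ⇒ stable on all of ℝ⁻.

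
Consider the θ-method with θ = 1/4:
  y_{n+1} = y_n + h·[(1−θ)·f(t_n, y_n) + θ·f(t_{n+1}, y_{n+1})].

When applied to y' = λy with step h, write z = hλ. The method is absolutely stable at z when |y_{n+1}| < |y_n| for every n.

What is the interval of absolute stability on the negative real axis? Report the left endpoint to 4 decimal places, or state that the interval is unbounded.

z∈(-4.0000,0).

Test eqn y'=λy, z=hλ:
  y_{n+1} = y_n + z·[3/4·y_n + 1/4·y_{n+1}] ⇒ (1 − 1/4z)y_{n+1} = (1 + 3/4z)y_n
  R(z) = (1 + 3/4z)/(1 − 1/4z).

Find x<0 with |R(x)|<1.
x=-0.75: |R|=0.3684
R=−1: 1+3/4x = −1+1/4x ⇒ -1/2x=2 ⇒ x=2/(-1/2)=-4.0000
Confirm numerically:
  x=-3.608: |R|=0.89695 <1
  x=-3.605: |R|=0.89612 <1
  x=-2.464: |R|=0.52475 <1
  x=-4.499: |R|=1.11743 >1
  x=-4.272: |R|=1.06576 >1
  x=-4.091: |R|=1.02249 >1
Interval (-4.0000, 0).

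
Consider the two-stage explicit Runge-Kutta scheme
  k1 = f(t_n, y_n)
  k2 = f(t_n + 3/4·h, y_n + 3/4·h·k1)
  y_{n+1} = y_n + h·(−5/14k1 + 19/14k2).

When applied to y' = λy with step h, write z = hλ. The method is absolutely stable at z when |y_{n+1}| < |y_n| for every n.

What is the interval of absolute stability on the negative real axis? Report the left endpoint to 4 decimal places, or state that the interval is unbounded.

On y'=λy, z=hλ:
  k1=λy_n ⇒ h·k1=z·y_n;  k2=λ(1+3/4z)y_n ⇒ h·k2=z(1+3/4z)y_n
  y_{n+1}/y_n = 1 − 5/14z + 19/14z(1+3/4z) = 1 + z + 57/56z²
  so R(z) = 1 + z + 57/56z².

Find x<0 with |R(x)|<1.
x=-0.51: |R|=0.7547
R=1: x+57/56x²=0 ⇒ x=−56/57=-0.9825; min R=1−1/(4·57/56)=0.7544>−1
Confirm numerically:
  x=-0.843: |R|=0.88034 <1
  x=-0.836: |R|=0.87538 <1
  x=-0.575: |R|=0.76153 <1
  x=-0.434: |R|=0.75772 <1
  x=-1.460: |R|=1.70966 >1
  x=-1.237: |R|=1.32049 >1
So |R|<1 on (-0.9825, 0).

(-0.9825, 0).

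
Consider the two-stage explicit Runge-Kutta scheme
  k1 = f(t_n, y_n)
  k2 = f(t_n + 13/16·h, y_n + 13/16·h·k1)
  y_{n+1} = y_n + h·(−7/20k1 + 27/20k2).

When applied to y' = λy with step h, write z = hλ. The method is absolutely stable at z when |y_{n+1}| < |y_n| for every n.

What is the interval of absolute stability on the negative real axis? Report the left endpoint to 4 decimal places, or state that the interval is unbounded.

z∈(-0.9117,0).

Test eqn y'=λy, z=hλ:
  k1=λy_n ⇒ h·k1=z·y_n;  k2=λ(1+13/16z)y_n ⇒ h·k2=z(1+13/16z)y_n
  y_{n+1}/y_n = 1 − 7/20z + 27/20z(1+13/16z) = 1 + z + 351/320z²
  ⇒ R(z) = 1 + z + 351/320z².

Solve |R(x)|<1 on ℝ⁻.
x=-1.59: |R|=2.1830
R=1: x+351/320x²=0 ⇒ x=−320/351=-0.9117; min R=1−1/(4·351/320)=0.7721>−1
Confirm numerically:
  x=-0.862: |R|=0.95303 <1
  x=-0.604: |R|=0.79616 <1
  x=-0.528: |R|=0.77779 <1
  x=-0.408: |R|=0.77459 <1
  x=-1.156: |R|=1.30979 >1
  x=-1.136: |R|=1.27951 >1
Stable set (-0.9117, 0).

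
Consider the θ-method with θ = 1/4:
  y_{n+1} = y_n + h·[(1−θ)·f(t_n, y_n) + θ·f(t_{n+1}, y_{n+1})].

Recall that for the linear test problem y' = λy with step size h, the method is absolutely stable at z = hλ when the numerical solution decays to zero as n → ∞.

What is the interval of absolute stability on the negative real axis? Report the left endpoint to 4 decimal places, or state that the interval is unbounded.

Set f=λy, z=hλ:
  y_{n+1} = y_n + z·[3/4·y_n + 1/4·y_{n+1}] ⇒ (1 − 1/4z)y_{n+1} = (1 + 3/4z)y_n
  ⇒ R(z) = (1 + 3/4z)/(1 − 1/4z).

Solve |R(x)|<1 on ℝ⁻.
x=-0.56: |R|=0.5088
R=−1: 1+3/4x = −1+1/4x ⇒ -1/2x=2 ⇒ x=2/(-1/2)=-4.0000
Confirm numerically:
  x=-3.825: |R|=0.95527 <1
  x=-3.713: |R|=0.92558 <1
  x=-3.459: |R|=0.85494 <1
  x=-4.293: |R|=1.07066 >1
  x=-4.212: |R|=1.05163 >1
Interval (-4.0000, 0).

(-4.0000, 0).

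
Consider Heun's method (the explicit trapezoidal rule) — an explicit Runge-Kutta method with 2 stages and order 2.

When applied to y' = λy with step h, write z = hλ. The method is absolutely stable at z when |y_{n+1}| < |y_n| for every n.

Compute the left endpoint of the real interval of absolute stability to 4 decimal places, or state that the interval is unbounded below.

left endpoint -2.0000.

Set f=λy, z=hλ:
  order 2, 2-stage ⇒ R(z)=1+z+z^2/2
  (e.g. R(-0.9)=0.50500, |R|=0.50500)

Need |R(x)|<1, x<0.
x=-0.9: |R|=0.5050
|R(-2.35)|=1.4113 |R(-0.96)|=0.5008 |R(-0.73)|=0.5364
Bisect:
  x_lo=-2.6840 |R|=1.9180  x_hi=-0.1637 |R|=0.8497
  mid=-1.42387 |R|=0.58983 →hi
  mid=-2.05395 |R|=1.05540 →lo
  mid=-1.73891 |R|=0.77299 →hi
  mid=-1.89643 |R|=0.90179 →hi
  mid=-1.97519 |R|=0.97549 →hi
  mid=-2.01457 |R|=1.01467 →lo
  mid=-1.99488 |R|=0.99489 →hi
  mid=-2.00472 |R|=1.00473 →lo
  mid=-1.99980 |R|=0.99980 →hi
  ...
  [-2.00011,-1.99995] ⇒ x*=-2.0000
Stable set (-2.0000, 0).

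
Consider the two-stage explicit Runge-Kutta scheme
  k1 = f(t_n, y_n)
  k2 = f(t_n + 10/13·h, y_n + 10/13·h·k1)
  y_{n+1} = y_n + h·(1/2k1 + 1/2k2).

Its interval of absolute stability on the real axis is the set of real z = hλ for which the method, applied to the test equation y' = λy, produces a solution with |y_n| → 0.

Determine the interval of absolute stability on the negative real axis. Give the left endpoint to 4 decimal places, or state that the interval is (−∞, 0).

(-2.6000, 0).

Test eqn y'=λy, z=hλ:
  k1=λy_n ⇒ h·k1=z·y_n;  k2=λ(1+10/13z)y_n ⇒ h·k2=z(1+10/13z)y_n
  y_{n+1}/y_n = 1 + 1/2z + 1/2z(1+10/13z) = 1 + z + 5/13z²
  R(z) = 1 + z + 5/13z².

Boundary: |R(x)|=1, x<0.
x=-1.01: |R|=0.3823
R=1: x+5/13x²=0 ⇒ x=−13/5=-2.6000; min R=1−1/(4·5/13)=0.3500>−1
Confirm numerically:
  x=-2.445: |R|=0.85424 <1
  x=-2.115: |R|=0.60547 <1
  x=-1.845: |R|=0.46424 <1
  x=-1.416: |R|=0.35518 <1
  x=-2.776: |R|=1.18791 >1
  x=-2.677: |R|=1.07928 >1
So |R|<1 on (-2.6000, 0).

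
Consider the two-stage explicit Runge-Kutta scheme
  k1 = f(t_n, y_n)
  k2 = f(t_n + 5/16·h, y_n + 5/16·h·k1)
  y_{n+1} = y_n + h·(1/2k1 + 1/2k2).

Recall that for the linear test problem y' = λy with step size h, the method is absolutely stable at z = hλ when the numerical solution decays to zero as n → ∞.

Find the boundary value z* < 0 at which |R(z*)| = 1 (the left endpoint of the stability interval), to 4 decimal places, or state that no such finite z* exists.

With y'=λy (z=hλ):
  k1=λy_n ⇒ h·k1=z·y_n;  k2=λ(1+5/16z)y_n ⇒ h·k2=z(1+5/16z)y_n
  y_{n+1}/y_n = 1 + 1/2z + 1/2z(1+5/16z) = 1 + z + 5/32z²
  ⇒ R(z) = 1 + z + 5/32z².

Need |R(x)|<1, x<0.
x=-0.96: |R|=0.1840
R=1: x+5/32x²=0 ⇒ x=−32/5=-6.4000; min R=1−1/(4·5/32)=-0.6000>−1
Confirm numerically:
  x=-5.467: |R|=0.20301 <1
  x=-3.601: |R|=0.57487 <1
  x=-3.277: |R|=0.59907 <1
  x=-3.104: |R|=0.59856 <1
  x=-6.987: |R|=1.64084 >1
  x=-6.855: |R|=1.48735 >1
  x=-6.552: |R|=1.15561 >1
Stable set (-6.4000, 0).

z* = -6.4000.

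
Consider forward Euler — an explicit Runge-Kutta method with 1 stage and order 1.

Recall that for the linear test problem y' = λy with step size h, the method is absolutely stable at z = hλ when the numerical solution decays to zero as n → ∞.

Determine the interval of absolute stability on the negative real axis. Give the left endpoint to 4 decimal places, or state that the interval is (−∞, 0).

On y'=λy, z=hλ:
  order 1, 1-stage ⇒ R(z)=1+z
  (e.g. R(-0.95)=0.05000, |R|=0.05000)

Boundary: |R(x)|=1, x<0.
x=-0.95: |R|=0.0500
|R(-2.09)|=1.0900 |R(-1.7)|=0.7000 |R(-1.64)|=0.6400
Bisect:
  x_lo=-2.8380 |R|=1.8380  x_hi=-0.3452 |R|=0.6548
  mid=-1.59159 |R|=0.59159 →hi
  mid=-2.21480 |R|=1.21480 →lo
  mid=-1.90319 |R|=0.90319 →hi
  mid=-2.05900 |R|=1.05900 →lo
  mid=-1.98110 |R|=0.98110 →hi
  mid=-2.02005 |R|=1.02005 →lo
  mid=-2.00057 |R|=1.00057 →lo
  mid=-1.99083 |R|=0.99083 →hi
  ...
  [-2.00011,-1.99996] ⇒ x*=-2.0000
Interval (-2.0000, 0).

z∈(-2.0000,0).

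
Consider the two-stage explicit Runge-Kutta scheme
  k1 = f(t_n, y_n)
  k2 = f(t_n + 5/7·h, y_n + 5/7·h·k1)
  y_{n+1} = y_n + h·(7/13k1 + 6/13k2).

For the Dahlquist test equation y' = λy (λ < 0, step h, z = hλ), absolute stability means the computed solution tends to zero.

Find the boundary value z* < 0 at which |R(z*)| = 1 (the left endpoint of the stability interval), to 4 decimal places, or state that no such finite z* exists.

Set f=λy, z=hλ:
  k1=λy_n ⇒ h·k1=z·y_n;  k2=λ(1+5/7z)y_n ⇒ h·k2=z(1+5/7z)y_n
  y_{n+1}/y_n = 1 + 7/13z + 6/13z(1+5/7z) = 1 + z + 30/91z²
  Hence R(z) = 1 + z + 30/91z².

Find x<0 with |R(x)|<1.
x=-0.88: |R|=0.3753
R=1: x+30/91x²=0 ⇒ x=−91/30=-3.0333; min R=1−1/(4·30/91)=0.2417>−1
Confirm numerically:
  x=-2.850: |R|=0.82775 <1
  x=-1.766: |R|=0.26216 <1
  x=-1.718: |R|=0.25503 <1
  x=-3.618: |R|=1.69736 >1
  x=-3.434: |R|=1.45359 >1
Interval (-3.0333, 0).

z* = -3.0333.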